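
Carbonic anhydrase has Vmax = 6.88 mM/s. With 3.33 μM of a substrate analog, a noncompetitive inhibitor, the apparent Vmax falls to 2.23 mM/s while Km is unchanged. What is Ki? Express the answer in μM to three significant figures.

1.60 μM

Noncompetitive: Vmax,app = Vmax/α with α = 1 + [I]/Ki.
α = Vmax/Vmax,app = 6.88/2.23 = 3.085.
Ki = [I]/(α − 1) = 3.33/2.085 = 1.60 μM.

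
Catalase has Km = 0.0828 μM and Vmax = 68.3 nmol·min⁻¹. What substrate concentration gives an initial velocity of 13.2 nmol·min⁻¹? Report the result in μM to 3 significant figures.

0.0198 μM

The required fractional saturation is v/Vmax = 13.2/68.3 = 0.1933.
Then [S]/(Km+[S]) = 0.1933 ⇒ [S] = 0.0828 × 0.1933/(1 − 0.1933) = 0.0198 μM.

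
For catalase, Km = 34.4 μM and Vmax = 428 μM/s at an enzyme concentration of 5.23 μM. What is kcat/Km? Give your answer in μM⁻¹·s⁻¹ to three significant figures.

kcat = Vmax/[E]total = 428/5.23 = 81.8 s⁻¹.
kcat/Km = 81.8/34.4 = 2.38 μM⁻¹·s⁻¹.

2.38 μM⁻¹·s⁻¹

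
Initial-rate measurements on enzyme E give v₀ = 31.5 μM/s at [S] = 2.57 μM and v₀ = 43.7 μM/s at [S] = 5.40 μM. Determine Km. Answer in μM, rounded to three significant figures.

2.93 μM

In reciprocal form, 1/v = (Km/Vmax)·(1/[S]) + 1/Vmax. The two points give (1/[S], 1/v) = (0.3891, 0.03175) and (0.1852, 0.02288).
Slope = (0.03175 − 0.02288)/(0.3891 − 0.1852) = 0.04346; intercept = 0.03175 − 0.04346×0.3891 = 0.01483.
Vmax = 1/intercept = 67.4 μM/s; Km = slope × Vmax = 0.04346 × 67.4 = 2.93 μM.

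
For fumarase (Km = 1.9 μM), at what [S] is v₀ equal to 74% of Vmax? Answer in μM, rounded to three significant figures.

v/Vmax = [S]/(Km+[S]) = 0.74, so [S] = Km·0.74/(1 − 0.74) = 1.9 × 2.846.
[S] = 5.41 μM.

5.41 μM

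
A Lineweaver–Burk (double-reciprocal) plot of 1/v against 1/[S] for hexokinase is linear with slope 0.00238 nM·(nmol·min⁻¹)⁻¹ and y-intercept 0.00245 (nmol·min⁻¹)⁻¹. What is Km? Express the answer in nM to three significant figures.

0.971 nM

y-intercept = 1/Vmax ⇒ Vmax = 408 nmol·min⁻¹; slope = Km/Vmax ⇒ Km = slope × Vmax.
Km = 0.00238 × 408 = 0.971 nM.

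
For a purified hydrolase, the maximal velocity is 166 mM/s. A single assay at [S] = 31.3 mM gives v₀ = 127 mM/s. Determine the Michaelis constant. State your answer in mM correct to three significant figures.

9.61 mM

From v = Vmax[S]/(Km+[S]), Km = [S](Vmax − v)/v.
Km = 31.3 × (166 − 127) / 127 = 1221/127 = 9.61 mM.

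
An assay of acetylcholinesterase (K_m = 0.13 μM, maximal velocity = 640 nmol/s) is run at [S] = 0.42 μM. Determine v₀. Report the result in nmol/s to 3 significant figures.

v = Vmax·[S]/(Km + [S]) = 640 × 0.42 / (0.13 + 0.42)
  = 268.8 / 0.5500 = 489 nmol/s.

489 nmol/s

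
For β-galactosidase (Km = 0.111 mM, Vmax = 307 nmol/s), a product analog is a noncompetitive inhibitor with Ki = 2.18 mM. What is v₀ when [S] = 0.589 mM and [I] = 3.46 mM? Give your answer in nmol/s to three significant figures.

99.8 nmol/s

α = 1 + [I]/Ki = 1 + 3.46/2.18 = 2.587.
For a noncompetitive inhibitor, Vmax is reduced to Vmax/α while Km is unchanged: Km,app = 0.111 mM, Vmax,app = 119 nmol/s.
v = Vmax,app·[S]/(Km,app + [S]) = 119 × 0.589/(0.111 + 0.589) = 99.8 nmol/s.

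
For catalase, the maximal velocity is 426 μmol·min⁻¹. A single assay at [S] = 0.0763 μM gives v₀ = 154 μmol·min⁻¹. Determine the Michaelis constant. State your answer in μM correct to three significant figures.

From v = Vmax[S]/(Km+[S]), Km = [S](Vmax − v)/v.
Km = 0.0763 × (426 − 154) / 154 = 20.75/154 = 0.135 μM.

0.135 μM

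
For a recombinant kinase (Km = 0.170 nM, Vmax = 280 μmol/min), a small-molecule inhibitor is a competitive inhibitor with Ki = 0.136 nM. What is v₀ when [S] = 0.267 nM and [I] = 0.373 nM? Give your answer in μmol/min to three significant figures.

α = 1 + [I]/Ki = 1 + 0.373/0.136 = 3.743.
For a competitive inhibitor, Vmax is unchanged and the apparent Km becomes α·Km: Km,app = 0.636 nM, Vmax,app = 280 μmol/min.
v = Vmax,app·[S]/(Km,app + [S]) = 280 × 0.267/(0.636 + 0.267) = 82.8 μmol/min.

82.8 μmol/min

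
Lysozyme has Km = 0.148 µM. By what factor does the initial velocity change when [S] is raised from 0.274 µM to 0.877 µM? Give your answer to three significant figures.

1.32

The fractional saturations are [S]/(Km+[S]) = 0.274/0.4220 = 0.6493 and 0.877/1.025 = 0.8556.
v₂/v₁ is just their ratio: 0.8556/0.6493 = 1.32.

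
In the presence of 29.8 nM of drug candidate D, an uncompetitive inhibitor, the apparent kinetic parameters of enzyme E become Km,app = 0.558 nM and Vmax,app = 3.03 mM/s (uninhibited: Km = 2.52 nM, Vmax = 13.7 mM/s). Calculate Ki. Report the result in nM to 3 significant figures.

8.46 nM

Uncompetitive: Vmax,app = Vmax/α (and Km,app = Km/α) with α = 1 + [I]/Ki.
α = Vmax/Vmax,app = 13.7/3.03 = 4.521.
Since α = 1 + [I]/Ki, [I]/Ki = 4.521 − 1 = 3.521 and Ki = 29.8/3.521 = 8.46 nM.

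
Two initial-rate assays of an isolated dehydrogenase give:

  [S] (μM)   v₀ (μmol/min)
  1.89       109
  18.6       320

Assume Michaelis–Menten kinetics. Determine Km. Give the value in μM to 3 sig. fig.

In reciprocal form, 1/v = (Km/Vmax)·(1/[S]) + 1/Vmax. The two points give (1/[S], 1/v) = (0.5291, 0.009174) and (0.05376, 0.003125).
Slope = (0.009174 − 0.003125)/(0.5291 − 0.05376) = 0.01273; intercept = 0.009174 − 0.01273×0.5291 = 0.002441.
Vmax = 1/intercept = 410 μmol/min; Km = slope × Vmax = 0.01273 × 410 = 5.21 μM.

5.21 μM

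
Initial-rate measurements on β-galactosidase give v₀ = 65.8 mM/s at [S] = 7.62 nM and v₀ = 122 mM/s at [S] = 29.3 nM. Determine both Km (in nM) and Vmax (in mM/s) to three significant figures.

Km = 12.6 nM; Vmax = 174 mM/s

In reciprocal form, 1/v = (Km/Vmax)·(1/[S]) + 1/Vmax. The two points give (1/[S], 1/v) = (0.1312, 0.01520) and (0.03413, 0.008197).
Slope = (0.01520 − 0.008197)/(0.1312 − 0.03413) = 0.07210; intercept = 0.01520 − 0.07210×0.1312 = 0.005736.
Vmax = 1/intercept = 174 mM/s; Km = slope × Vmax = 0.07210 × 174 = 12.6 nM.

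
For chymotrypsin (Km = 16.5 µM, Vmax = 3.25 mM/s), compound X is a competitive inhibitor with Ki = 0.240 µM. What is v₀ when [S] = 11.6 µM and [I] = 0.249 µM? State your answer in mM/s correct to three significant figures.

α = 1 + [I]/Ki = 1 + 0.249/0.240 = 2.038.
For a competitive inhibitor, Vmax is unchanged and the apparent Km becomes α·Km: Km,app = 33.6 µM, Vmax,app = 3.25 mM/s.
v = Vmax,app·[S]/(Km,app + [S]) = 3.25 × 11.6/(33.6 + 11.6) = 0.834 mM/s.

0.834 mM/s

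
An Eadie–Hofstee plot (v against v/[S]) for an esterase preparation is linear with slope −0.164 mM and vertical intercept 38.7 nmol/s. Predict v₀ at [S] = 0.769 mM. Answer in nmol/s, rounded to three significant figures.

31.9 nmol/s

In the Eadie–Hofstee form v = Vmax − Km·(v/[S]), the slope is −Km and the intercept is Vmax, so Km = 0.164 mM and Vmax = 38.7 nmol/s.
v = 38.7 × 0.769/(0.164 + 0.769) = 31.9 nmol/s.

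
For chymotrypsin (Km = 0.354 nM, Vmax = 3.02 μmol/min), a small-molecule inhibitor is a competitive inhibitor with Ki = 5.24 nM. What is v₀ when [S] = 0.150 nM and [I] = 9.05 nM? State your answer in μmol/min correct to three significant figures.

α = 1 + [I]/Ki = 1 + 9.05/5.24 = 2.727.
For a competitive inhibitor, Vmax is unchanged and the apparent Km becomes α·Km: Km,app = 0.965 nM, Vmax,app = 3.02 μmol/min.
v = Vmax,app·[S]/(Km,app + [S]) = 3.02 × 0.150/(0.965 + 0.150) = 0.406 μmol/min.

0.406 μmol/min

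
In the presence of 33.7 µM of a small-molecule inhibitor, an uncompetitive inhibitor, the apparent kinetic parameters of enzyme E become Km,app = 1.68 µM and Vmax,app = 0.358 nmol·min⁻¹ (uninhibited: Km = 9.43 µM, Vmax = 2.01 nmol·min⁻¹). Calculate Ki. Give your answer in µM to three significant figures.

7.30 µM

Uncompetitive: Vmax,app = Vmax/α (and Km,app = Km/α) with α = 1 + [I]/Ki.
α = Vmax/Vmax,app = 2.01/0.358 = 5.615.
Since α = 1 + [I]/Ki, [I]/Ki = 5.615 − 1 = 4.615 and Ki = 33.7/4.615 = 7.30 µM.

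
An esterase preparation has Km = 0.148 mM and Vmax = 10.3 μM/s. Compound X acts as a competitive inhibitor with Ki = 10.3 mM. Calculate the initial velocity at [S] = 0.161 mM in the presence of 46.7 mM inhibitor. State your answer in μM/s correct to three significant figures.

α = 1 + [I]/Ki = 1 + 46.7/10.3 = 5.534.
For a competitive inhibitor, Vmax is unchanged and the apparent Km becomes α·Km: Km,app = 0.819 mM, Vmax,app = 10.3 μM/s.
v = Vmax,app·[S]/(Km,app + [S]) = 10.3 × 0.161/(0.819 + 0.161) = 1.69 μM/s.

1.69 μM/s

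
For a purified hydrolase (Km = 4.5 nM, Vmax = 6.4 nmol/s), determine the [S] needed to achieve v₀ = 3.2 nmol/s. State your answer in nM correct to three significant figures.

Rearranging v = Vmax[S]/(Km+[S]) gives [S] = Km·v/(Vmax − v).
[S] = 4.5 × 3.2 / (6.4 − 3.2) = 14.40/3.200 = 4.50 nM.

4.50 nM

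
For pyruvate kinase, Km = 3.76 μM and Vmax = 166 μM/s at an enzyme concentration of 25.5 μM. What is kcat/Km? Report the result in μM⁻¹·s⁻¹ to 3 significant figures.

kcat = Vmax/[E]total = 166/25.5 = 6.51 s⁻¹.
kcat/Km = 6.51/3.76 = 1.73 μM⁻¹·s⁻¹.

1.73 μM⁻¹·s⁻¹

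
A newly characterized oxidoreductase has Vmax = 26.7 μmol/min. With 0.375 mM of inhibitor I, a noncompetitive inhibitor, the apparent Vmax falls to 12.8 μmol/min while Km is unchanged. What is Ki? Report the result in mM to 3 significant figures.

Noncompetitive: Vmax,app = Vmax/α with α = 1 + [I]/Ki.
α = Vmax/Vmax,app = 26.7/12.8 = 2.086.
Ki = [I]/(α − 1) = 0.375/1.086 = 0.345 mM.

0.345 mM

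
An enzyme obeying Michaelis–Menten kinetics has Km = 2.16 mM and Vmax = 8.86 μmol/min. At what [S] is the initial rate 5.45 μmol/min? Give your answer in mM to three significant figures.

3.45 mM

Rearranging v = Vmax[S]/(Km+[S]) gives [S] = Km·v/(Vmax − v).
[S] = 2.16 × 5.45 / (8.86 − 5.45) = 11.77/3.410 = 3.45 mM.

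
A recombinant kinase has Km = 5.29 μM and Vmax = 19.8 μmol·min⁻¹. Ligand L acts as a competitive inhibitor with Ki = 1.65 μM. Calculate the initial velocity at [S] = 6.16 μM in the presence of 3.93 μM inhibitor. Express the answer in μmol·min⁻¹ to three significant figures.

α = 1 + [I]/Ki = 1 + 3.93/1.65 = 3.382.
For a competitive inhibitor, Vmax is unchanged and the apparent Km becomes α·Km: Km,app = 17.9 μM, Vmax,app = 19.8 μmol·min⁻¹.
v = Vmax,app·[S]/(Km,app + [S]) = 19.8 × 6.16/(17.9 + 6.16) = 5.07 μmol·min⁻¹.

5.07 μmol·min⁻¹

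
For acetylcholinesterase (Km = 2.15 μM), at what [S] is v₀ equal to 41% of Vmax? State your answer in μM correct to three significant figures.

v/Vmax = [S]/(Km+[S]) = 0.41, so [S] = Km·0.41/(1 − 0.41) = 2.15 × 0.6949.
[S] = 1.49 μM.

1.49 μM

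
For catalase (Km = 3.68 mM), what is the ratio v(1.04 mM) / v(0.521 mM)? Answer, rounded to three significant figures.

Since Vmax cancels, v₂/v₁ = [S]₂(Km+[S]₁) / [S]₁(Km+[S]₂).
= 1.04×(3.68+0.521) / (0.521×(3.68+1.04)) = 4.369/2.459 = 1.78.

1.78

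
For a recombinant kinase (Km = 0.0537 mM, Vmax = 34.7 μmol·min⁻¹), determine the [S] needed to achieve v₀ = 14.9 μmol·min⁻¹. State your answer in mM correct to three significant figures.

Rearranging v = Vmax[S]/(Km+[S]) gives [S] = Km·v/(Vmax − v).
[S] = 0.0537 × 14.9 / (34.7 − 14.9) = 0.8001/19.80 = 0.0404 mM.

0.0404 mM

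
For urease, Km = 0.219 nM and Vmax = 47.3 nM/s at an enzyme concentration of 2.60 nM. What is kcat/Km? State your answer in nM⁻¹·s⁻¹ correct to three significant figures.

83.1 nM⁻¹·s⁻¹

kcat = Vmax/[E]total = 47.3/2.60 = 18.2 s⁻¹.
kcat/Km = 18.2/0.219 = 83.1 nM⁻¹·s⁻¹.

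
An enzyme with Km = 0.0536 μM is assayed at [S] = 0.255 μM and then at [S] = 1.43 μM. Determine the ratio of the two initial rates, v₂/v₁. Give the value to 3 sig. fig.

The fractional saturations are [S]/(Km+[S]) = 0.255/0.3086 = 0.8263 and 1.43/1.484 = 0.9639.
v₂/v₁ is just their ratio: 0.9639/0.8263 = 1.17.

1.17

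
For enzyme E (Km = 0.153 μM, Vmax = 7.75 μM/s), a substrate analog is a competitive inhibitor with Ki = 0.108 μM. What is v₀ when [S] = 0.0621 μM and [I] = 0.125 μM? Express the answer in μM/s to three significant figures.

α = 1 + [I]/Ki = 1 + 0.125/0.108 = 2.157.
For a competitive inhibitor, Vmax is unchanged and the apparent Km becomes α·Km: Km,app = 0.330 μM, Vmax,app = 7.75 μM/s.
v = Vmax,app·[S]/(Km,app + [S]) = 7.75 × 0.0621/(0.330 + 0.0621) = 1.23 μM/s.

1.23 μM/s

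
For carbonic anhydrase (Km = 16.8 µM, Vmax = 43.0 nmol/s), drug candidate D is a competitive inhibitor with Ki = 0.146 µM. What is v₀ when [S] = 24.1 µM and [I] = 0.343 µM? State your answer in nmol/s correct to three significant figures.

12.9 nmol/s

With α = 1 + [I]/Ki = 1 + 0.343/0.146 = 3.349, the competitive rate law is v = Vmax[S] / (αKm + [S]).
v = 43.0×24.1 / (3.349×16.8 + 24.1) = 1036/80.37 = 12.9 nmol/s.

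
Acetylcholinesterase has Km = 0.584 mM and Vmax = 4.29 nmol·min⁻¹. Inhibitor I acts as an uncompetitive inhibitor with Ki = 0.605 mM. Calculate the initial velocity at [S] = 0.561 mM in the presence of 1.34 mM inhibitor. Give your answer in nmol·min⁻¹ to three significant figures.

With α = 1 + [I]/Ki = 1 + 1.34/0.605 = 3.215, the uncompetitive rate law is v = (Vmax/α)·[S] / (Km/α + [S]).
v = (4.29/3.215)×0.561 / (0.584/3.215 + 0.561) = 0.7486/0.7427 = 1.01 nmol·min⁻¹.

1.01 nmol·min⁻¹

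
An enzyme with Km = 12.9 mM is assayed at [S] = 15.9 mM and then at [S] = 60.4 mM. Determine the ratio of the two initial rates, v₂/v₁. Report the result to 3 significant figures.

Since Vmax cancels, v₂/v₁ = [S]₂(Km+[S]₁) / [S]₁(Km+[S]₂).
= 60.4×(12.9+15.9) / (15.9×(12.9+60.4)) = 1740/1165 = 1.49.

1.49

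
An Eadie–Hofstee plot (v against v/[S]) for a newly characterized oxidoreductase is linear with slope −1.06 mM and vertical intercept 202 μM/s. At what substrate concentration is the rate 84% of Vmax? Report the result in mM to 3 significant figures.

5.56 mM

The Eadie–Hofstee slope gives Km = 1.06 mM (slope = −Km).
v/Vmax = [S]/(Km+[S]) = 0.84 ⇒ [S] = Km·0.84/(1−0.84) = 1.06 × 5.250 = 5.56 mM.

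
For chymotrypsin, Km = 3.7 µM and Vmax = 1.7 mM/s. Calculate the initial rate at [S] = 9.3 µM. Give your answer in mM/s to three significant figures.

1.22 mM/s

[S]/(Km+[S]) = 9.3/13.00 = 0.7154, the fractional saturation.
v = 0.7154 × Vmax = 0.7154 × 1.7 = 1.22 mM/s.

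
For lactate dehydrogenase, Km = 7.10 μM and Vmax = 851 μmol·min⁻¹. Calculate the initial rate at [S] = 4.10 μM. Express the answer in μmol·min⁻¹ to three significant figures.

312 μmol·min⁻¹

v = Vmax·[S]/(Km + [S]) = 851 × 4.10 / (7.10 + 4.10)
  = 3489 / 11.20 = 312 μmol·min⁻¹.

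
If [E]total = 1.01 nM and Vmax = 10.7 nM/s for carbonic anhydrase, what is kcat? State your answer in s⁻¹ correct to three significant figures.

10.6 s⁻¹

kcat = Vmax/[E]total = 10.7 nM/s / 1.01 nM = 10.6 s⁻¹.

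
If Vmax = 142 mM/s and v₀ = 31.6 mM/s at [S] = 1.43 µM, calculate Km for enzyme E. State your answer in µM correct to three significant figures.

5.00 µM

v/Vmax = 31.6/142 = 0.2225 = [S]/(Km+[S]).
So Km + [S] = [S]/0.2225 = 6.426 µM, giving Km = 6.426 − 1.43 = 5.00 µM.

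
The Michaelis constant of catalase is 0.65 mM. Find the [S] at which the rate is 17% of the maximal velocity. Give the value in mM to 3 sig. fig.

v/Vmax = [S]/(Km+[S]) = 0.17, so [S] = Km·0.17/(1 − 0.17) = 0.65 × 0.2048.
[S] = 0.133 mM.

0.133 mM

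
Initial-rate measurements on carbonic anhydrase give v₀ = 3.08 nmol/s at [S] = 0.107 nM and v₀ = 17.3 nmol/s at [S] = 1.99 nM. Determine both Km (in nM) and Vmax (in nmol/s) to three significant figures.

Km = 0.708 nM; Vmax = 23.5 nmol/s

In reciprocal form, 1/v = (Km/Vmax)·(1/[S]) + 1/Vmax. The two points give (1/[S], 1/v) = (9.346, 0.3247) and (0.5025, 0.05780).
Slope = (0.3247 − 0.05780)/(9.346 − 0.5025) = 0.03018; intercept = 0.3247 − 0.03018×9.346 = 0.04264.
Vmax = 1/intercept = 23.5 nmol/s; Km = slope × Vmax = 0.03018 × 23.5 = 0.708 nM.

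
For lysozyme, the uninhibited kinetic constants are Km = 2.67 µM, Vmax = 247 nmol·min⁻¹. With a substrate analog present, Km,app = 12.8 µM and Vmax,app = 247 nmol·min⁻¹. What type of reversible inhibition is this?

Km increases (2.67 → 12.8 µM) while Vmax is unchanged — the hallmark of competitive inhibition.

competitive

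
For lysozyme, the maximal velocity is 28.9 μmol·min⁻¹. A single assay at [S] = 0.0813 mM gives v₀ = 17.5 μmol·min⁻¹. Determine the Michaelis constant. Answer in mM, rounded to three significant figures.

0.0530 mM

v/Vmax = 17.5/28.9 = 0.6055 = [S]/(Km+[S]).
So Km + [S] = [S]/0.6055 = 0.1343 mM, giving Km = 0.1343 − 0.0813 = 0.0530 mM.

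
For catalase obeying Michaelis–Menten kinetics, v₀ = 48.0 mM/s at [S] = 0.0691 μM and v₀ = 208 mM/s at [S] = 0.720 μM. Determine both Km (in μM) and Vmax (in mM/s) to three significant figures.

From v = Vmax[S]/(Km+[S]), each point gives Vmax = v(Km+[S])/[S].
Equating: 48.0(Km+0.0691)/0.0691 = 208(Km+0.720)/0.720.
694.6·Km + 48.0 = 288.9·Km + 208, so (694.6 − 288.9)·Km = 208 − 48.0.
Km = 160.0/405.8 = 0.394 μM; then Vmax = 48.0(0.394+0.0691)/0.0691 = 322 mM/s.

Km = 0.394 μM; Vmax = 322 mM/s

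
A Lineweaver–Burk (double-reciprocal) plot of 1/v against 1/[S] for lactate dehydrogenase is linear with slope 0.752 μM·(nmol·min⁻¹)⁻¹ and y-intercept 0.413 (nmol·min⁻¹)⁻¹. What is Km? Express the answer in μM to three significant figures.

1.82 μM

y-intercept = 1/Vmax ⇒ Vmax = 2.42 nmol·min⁻¹; slope = Km/Vmax ⇒ Km = slope × Vmax.
Km = 0.752 × 2.42 = 1.82 μM.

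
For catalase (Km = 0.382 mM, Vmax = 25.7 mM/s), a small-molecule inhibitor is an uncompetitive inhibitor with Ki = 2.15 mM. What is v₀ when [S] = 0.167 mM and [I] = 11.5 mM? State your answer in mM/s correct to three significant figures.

With α = 1 + [I]/Ki = 1 + 11.5/2.15 = 6.349, the uncompetitive rate law is v = (Vmax/α)·[S] / (Km/α + [S]).
v = (25.7/6.349)×0.167 / (0.382/6.349 + 0.167) = 0.6760/0.2272 = 2.98 mM/s.

2.98 mM/s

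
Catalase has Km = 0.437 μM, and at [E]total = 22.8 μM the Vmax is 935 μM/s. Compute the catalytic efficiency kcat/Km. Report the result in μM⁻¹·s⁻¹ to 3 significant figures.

93.8 μM⁻¹·s⁻¹

kcat = Vmax/[E]total = 935/22.8 = 41.0 s⁻¹.
kcat/Km = 41.0/0.437 = 93.8 μM⁻¹·s⁻¹.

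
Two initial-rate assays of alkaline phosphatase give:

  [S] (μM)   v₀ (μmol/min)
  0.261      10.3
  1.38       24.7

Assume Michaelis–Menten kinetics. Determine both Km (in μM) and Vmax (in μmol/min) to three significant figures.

Km = 0.668 μM; Vmax = 36.7 μmol/min

In reciprocal form, 1/v = (Km/Vmax)·(1/[S]) + 1/Vmax. The two points give (1/[S], 1/v) = (3.831, 0.09709) and (0.7246, 0.04049).
Slope = (0.09709 − 0.04049)/(3.831 − 0.7246) = 0.01822; intercept = 0.09709 − 0.01822×3.831 = 0.02728.
Vmax = 1/intercept = 36.7 μmol/min; Km = slope × Vmax = 0.01822 × 36.7 = 0.668 μM.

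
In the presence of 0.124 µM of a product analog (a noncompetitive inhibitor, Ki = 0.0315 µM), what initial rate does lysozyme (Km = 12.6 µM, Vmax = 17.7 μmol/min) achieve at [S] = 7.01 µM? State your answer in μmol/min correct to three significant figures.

1.28 μmol/min

α = 1 + [I]/Ki = 1 + 0.124/0.0315 = 4.937.
For a noncompetitive inhibitor, Vmax is reduced to Vmax/α while Km is unchanged: Km,app = 12.6 µM, Vmax,app = 3.59 μmol/min.
v = Vmax,app·[S]/(Km,app + [S]) = 3.59 × 7.01/(12.6 + 7.01) = 1.28 μmol/min.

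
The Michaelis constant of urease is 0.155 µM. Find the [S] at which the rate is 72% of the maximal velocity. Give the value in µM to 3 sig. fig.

0.399 µM

v/Vmax = [S]/(Km+[S]) = 0.72, so [S] = Km·0.72/(1 − 0.72) = 0.155 × 2.571.
[S] = 0.399 µM.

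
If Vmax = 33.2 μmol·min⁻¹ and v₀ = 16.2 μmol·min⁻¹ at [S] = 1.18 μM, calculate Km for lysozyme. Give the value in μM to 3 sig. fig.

v/Vmax = 16.2/33.2 = 0.4880 = [S]/(Km+[S]).
So Km + [S] = [S]/0.4880 = 2.418 μM, giving Km = 2.418 − 1.18 = 1.24 μM.

1.24 μM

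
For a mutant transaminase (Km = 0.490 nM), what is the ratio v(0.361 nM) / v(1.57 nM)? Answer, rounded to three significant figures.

0.557

Since Vmax cancels, v₂/v₁ = [S]₂(Km+[S]₁) / [S]₁(Km+[S]₂).
= 0.361×(0.490+1.57) / (1.57×(0.490+0.361)) = 0.7437/1.336 = 0.557.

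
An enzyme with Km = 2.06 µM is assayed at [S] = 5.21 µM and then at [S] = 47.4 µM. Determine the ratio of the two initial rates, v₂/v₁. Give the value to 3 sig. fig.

The fractional saturations are [S]/(Km+[S]) = 5.21/7.270 = 0.7166 and 47.4/49.46 = 0.9584.
v₂/v₁ is just their ratio: 0.9584/0.7166 = 1.34.

1.34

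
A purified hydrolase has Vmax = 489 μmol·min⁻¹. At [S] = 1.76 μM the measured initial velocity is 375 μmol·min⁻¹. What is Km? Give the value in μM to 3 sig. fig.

0.535 μM

From v = Vmax[S]/(Km+[S]), Km = [S](Vmax − v)/v.
Km = 1.76 × (489 − 375) / 375 = 200.6/375 = 0.535 μM.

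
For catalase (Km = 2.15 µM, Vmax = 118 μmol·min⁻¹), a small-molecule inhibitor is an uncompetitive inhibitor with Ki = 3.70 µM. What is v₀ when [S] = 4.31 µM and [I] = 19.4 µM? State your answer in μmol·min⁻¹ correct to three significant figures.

17.5 μmol·min⁻¹

With α = 1 + [I]/Ki = 1 + 19.4/3.70 = 6.243, the uncompetitive rate law is v = (Vmax/α)·[S] / (Km/α + [S]).
v = (118/6.243)×4.31 / (2.15/6.243 + 4.31) = 81.46/4.654 = 17.5 μmol·min⁻¹.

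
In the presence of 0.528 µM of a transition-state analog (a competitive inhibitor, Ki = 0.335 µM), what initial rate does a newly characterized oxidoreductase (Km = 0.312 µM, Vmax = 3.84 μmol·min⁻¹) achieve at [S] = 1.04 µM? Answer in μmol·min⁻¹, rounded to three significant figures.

2.17 μmol·min⁻¹

With α = 1 + [I]/Ki = 1 + 0.528/0.335 = 2.576, the competitive rate law is v = Vmax[S] / (αKm + [S]).
v = 3.84×1.04 / (2.576×0.312 + 1.04) = 3.994/1.844 = 2.17 μmol·min⁻¹.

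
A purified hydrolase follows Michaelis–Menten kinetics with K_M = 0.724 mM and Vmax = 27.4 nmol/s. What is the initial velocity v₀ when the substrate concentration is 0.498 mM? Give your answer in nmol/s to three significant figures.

[S]/(Km+[S]) = 0.498/1.222 = 0.4075, the fractional saturation.
v = 0.4075 × Vmax = 0.4075 × 27.4 = 11.2 nmol/s.

11.2 nmol/s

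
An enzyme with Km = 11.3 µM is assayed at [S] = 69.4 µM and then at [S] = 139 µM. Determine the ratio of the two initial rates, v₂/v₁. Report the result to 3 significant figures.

1.08

Since Vmax cancels, v₂/v₁ = [S]₂(Km+[S]₁) / [S]₁(Km+[S]₂).
= 139×(11.3+69.4) / (69.4×(11.3+139)) = 11220/10430 = 1.08.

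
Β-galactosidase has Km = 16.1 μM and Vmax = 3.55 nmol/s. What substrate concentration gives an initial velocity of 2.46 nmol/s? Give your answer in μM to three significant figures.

The required fractional saturation is v/Vmax = 2.46/3.55 = 0.6930.
Then [S]/(Km+[S]) = 0.6930 ⇒ [S] = 16.1 × 0.6930/(1 − 0.6930) = 36.3 μM.

36.3 μM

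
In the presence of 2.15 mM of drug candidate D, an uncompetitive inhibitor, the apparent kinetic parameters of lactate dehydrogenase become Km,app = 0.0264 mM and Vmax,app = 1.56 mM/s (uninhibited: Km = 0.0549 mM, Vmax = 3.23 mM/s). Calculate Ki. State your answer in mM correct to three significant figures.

2.01 mM

Uncompetitive: Vmax,app = Vmax/α (and Km,app = Km/α) with α = 1 + [I]/Ki.
α = Vmax/Vmax,app = 3.23/1.56 = 2.071.
Since α = 1 + [I]/Ki, [I]/Ki = 2.071 − 1 = 1.071 and Ki = 2.15/1.071 = 2.01 mM.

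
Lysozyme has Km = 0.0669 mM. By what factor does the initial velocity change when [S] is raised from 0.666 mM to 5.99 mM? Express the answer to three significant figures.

1.09

Since Vmax cancels, v₂/v₁ = [S]₂(Km+[S]₁) / [S]₁(Km+[S]₂).
= 5.99×(0.0669+0.666) / (0.666×(0.0669+5.99)) = 4.390/4.034 = 1.09.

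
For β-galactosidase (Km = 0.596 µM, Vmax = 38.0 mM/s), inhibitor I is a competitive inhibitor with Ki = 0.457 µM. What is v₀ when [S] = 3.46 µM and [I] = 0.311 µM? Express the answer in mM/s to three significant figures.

α = 1 + [I]/Ki = 1 + 0.311/0.457 = 1.681.
For a competitive inhibitor, Vmax is unchanged and the apparent Km becomes α·Km: Km,app = 1.00 µM, Vmax,app = 38.0 mM/s.
v = Vmax,app·[S]/(Km,app + [S]) = 38.0 × 3.46/(1.00 + 3.46) = 29.5 mM/s.

29.5 mM/s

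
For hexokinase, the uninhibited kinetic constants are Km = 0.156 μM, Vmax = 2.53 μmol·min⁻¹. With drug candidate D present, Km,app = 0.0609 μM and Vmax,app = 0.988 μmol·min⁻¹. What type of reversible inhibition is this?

Both Km and Vmax decrease by the same factor (~2.56-fold) — characteristic of uncompetitive inhibition.

uncompetitive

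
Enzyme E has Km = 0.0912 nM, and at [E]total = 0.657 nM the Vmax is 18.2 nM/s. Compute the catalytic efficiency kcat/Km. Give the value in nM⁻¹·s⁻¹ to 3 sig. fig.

kcat = Vmax/[E]total = 18.2/0.657 = 27.7 s⁻¹.
kcat/Km = 27.7/0.0912 = 304 nM⁻¹·s⁻¹.

304 nM⁻¹·s⁻¹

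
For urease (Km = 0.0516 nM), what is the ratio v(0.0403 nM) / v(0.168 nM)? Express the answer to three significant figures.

0.573

The fractional saturations are [S]/(Km+[S]) = 0.168/0.2196 = 0.7650 and 0.0403/0.09190 = 0.4385.
v₂/v₁ is just their ratio: 0.4385/0.7650 = 0.573.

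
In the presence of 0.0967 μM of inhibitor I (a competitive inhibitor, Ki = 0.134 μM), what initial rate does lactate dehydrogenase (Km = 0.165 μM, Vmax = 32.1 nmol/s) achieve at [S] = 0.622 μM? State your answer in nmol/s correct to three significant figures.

22.0 nmol/s

With α = 1 + [I]/Ki = 1 + 0.0967/0.134 = 1.722, the competitive rate law is v = Vmax[S] / (αKm + [S]).
v = 32.1×0.622 / (1.722×0.165 + 0.622) = 19.97/0.9061 = 22.0 nmol/s.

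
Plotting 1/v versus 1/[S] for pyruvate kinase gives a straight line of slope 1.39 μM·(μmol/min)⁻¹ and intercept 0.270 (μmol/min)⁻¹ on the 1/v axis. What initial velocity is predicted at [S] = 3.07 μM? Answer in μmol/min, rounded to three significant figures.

1.38 μmol/min

The y-intercept is 1/Vmax, so Vmax = 1/0.270 = 3.70 μmol/min.
The slope is Km/Vmax, so Km = 1.39 × 3.70 = 5.15 μM.
Then v = 3.70 × 3.07/(5.15 + 3.07) = 1.38 μmol/min.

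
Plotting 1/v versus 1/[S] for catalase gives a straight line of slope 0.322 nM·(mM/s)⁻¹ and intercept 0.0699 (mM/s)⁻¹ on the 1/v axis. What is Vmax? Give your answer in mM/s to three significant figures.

14.3 mM/s

The y-intercept of a Lineweaver–Burk plot equals 1/Vmax, so Vmax = 1/0.0699 = 14.3 mM/s.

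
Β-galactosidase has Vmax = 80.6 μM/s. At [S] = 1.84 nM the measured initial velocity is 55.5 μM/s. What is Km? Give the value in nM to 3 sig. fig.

v/Vmax = 55.5/80.6 = 0.6886 = [S]/(Km+[S]).
So Km + [S] = [S]/0.6886 = 2.672 nM, giving Km = 2.672 − 1.84 = 0.832 nM.

0.832 nM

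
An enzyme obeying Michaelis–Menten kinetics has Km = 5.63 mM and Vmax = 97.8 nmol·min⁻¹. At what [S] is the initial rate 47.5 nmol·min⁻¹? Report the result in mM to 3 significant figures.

The required fractional saturation is v/Vmax = 47.5/97.8 = 0.4857.
Then [S]/(Km+[S]) = 0.4857 ⇒ [S] = 5.63 × 0.4857/(1 − 0.4857) = 5.32 mM.

5.32 mM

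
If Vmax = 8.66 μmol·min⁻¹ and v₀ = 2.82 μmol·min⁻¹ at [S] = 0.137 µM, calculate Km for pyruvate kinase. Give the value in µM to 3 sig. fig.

v/Vmax = 2.82/8.66 = 0.3256 = [S]/(Km+[S]).
So Km + [S] = [S]/0.3256 = 0.4207 µM, giving Km = 0.4207 − 0.137 = 0.284 µM.

0.284 µM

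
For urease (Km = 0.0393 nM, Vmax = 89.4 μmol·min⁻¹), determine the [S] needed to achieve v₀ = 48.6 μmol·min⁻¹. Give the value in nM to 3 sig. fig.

The required fractional saturation is v/Vmax = 48.6/89.4 = 0.5436.
Then [S]/(Km+[S]) = 0.5436 ⇒ [S] = 0.0393 × 0.5436/(1 − 0.5436) = 0.0468 nM.

0.0468 nM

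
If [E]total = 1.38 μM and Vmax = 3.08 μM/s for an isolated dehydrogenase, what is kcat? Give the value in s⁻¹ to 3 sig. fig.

2.23 s⁻¹

kcat = Vmax/[E]total = 3.08 μM/s / 1.38 μM = 2.23 s⁻¹.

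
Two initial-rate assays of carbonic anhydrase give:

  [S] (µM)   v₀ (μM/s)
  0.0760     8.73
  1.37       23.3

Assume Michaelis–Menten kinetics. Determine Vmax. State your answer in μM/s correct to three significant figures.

In reciprocal form, 1/v = (Km/Vmax)·(1/[S]) + 1/Vmax. The two points give (1/[S], 1/v) = (13.16, 0.1145) and (0.7299, 0.04292).
Slope = (0.1145 − 0.04292)/(13.16 − 0.7299) = 0.005764; intercept = 0.1145 − 0.005764×13.16 = 0.03871.
Vmax = 1/intercept = 25.8 μM/s; Km = slope × Vmax = 0.005764 × 25.8 = 0.149 µM.

25.8 μM/s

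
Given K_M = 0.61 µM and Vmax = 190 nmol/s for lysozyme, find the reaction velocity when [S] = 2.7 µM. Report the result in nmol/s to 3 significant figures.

v = Vmax·[S]/(Km + [S]) = 190 × 2.7 / (0.61 + 2.7)
  = 513.0 / 3.310 = 155 nmol/s.

155 nmol/s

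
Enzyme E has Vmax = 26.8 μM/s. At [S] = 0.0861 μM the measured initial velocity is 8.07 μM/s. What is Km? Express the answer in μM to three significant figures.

0.200 μM

v/Vmax = 8.07/26.8 = 0.3011 = [S]/(Km+[S]).
So Km + [S] = [S]/0.3011 = 0.2859 μM, giving Km = 0.2859 − 0.0861 = 0.200 μM.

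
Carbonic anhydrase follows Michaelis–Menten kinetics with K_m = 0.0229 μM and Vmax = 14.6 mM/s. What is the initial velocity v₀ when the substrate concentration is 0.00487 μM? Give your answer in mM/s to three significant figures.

2.56 mM/s

[S]/(Km+[S]) = 0.00487/0.02777 = 0.1754, the fractional saturation.
v = 0.1754 × Vmax = 0.1754 × 14.6 = 2.56 mM/s.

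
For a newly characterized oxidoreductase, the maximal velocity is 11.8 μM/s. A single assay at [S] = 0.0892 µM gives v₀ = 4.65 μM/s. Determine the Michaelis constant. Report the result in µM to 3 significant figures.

From v = Vmax[S]/(Km+[S]), Km = [S](Vmax − v)/v.
Km = 0.0892 × (11.8 − 4.65) / 4.65 = 0.6378/4.65 = 0.137 µM.

0.137 µM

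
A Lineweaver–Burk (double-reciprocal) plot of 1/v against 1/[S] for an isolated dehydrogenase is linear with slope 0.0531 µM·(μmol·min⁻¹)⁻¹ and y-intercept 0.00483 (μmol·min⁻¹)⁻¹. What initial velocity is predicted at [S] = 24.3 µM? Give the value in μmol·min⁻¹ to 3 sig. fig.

143 μmol·min⁻¹

The y-intercept is 1/Vmax, so Vmax = 1/0.00483 = 207 μmol·min⁻¹.
The slope is Km/Vmax, so Km = 0.0531 × 207 = 11.0 µM.
Then v = 207 × 24.3/(11.0 + 24.3) = 143 μmol·min⁻¹.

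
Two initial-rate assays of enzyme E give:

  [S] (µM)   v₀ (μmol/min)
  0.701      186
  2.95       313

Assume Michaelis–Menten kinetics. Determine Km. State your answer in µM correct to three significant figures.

From v = Vmax[S]/(Km+[S]), each point gives Vmax = v(Km+[S])/[S].
Equating: 186(Km+0.701)/0.701 = 313(Km+2.95)/2.95.
265.3·Km + 186 = 106.1·Km + 313, so (265.3 − 106.1)·Km = 313 − 186.
Km = 127.0/159.2 = 0.798 µM; then Vmax = 186(0.798+0.701)/0.701 = 398 μmol/min.

0.798 µM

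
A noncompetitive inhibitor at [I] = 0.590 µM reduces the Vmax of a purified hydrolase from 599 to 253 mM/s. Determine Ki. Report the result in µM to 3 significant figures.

0.431 µM

Noncompetitive: Vmax,app = Vmax/α with α = 1 + [I]/Ki.
α = Vmax/Vmax,app = 599/253 = 2.368.
Since α = 1 + [I]/Ki, [I]/Ki = 2.368 − 1 = 1.368 and Ki = 0.590/1.368 = 0.431 µM.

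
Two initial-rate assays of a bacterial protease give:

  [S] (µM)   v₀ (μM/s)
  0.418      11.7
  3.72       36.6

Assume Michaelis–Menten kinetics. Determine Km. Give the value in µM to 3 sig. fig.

From v = Vmax[S]/(Km+[S]), each point gives Vmax = v(Km+[S])/[S].
Equating: 11.7(Km+0.418)/0.418 = 36.6(Km+3.72)/3.72.
27.99·Km + 11.7 = 9.839·Km + 36.6, so (27.99 − 9.839)·Km = 36.6 − 11.7.
Km = 24.90/18.15 = 1.37 µM; then Vmax = 11.7(1.37+0.418)/0.418 = 50.1 μM/s.

1.37 µM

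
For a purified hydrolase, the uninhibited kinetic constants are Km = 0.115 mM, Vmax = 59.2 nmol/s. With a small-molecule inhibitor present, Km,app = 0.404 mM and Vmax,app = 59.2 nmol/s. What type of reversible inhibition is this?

Km increases (0.115 → 0.404 mM) while Vmax is unchanged — the hallmark of competitive inhibition.

competitive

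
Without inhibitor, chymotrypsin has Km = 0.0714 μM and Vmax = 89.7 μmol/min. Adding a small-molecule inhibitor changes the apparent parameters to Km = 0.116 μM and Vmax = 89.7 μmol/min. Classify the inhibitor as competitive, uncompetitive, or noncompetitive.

competitive

Km increases (0.0714 → 0.116 μM) while Vmax is unchanged — the hallmark of competitive inhibition.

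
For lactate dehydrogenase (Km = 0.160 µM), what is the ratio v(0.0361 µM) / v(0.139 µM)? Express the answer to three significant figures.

0.396

Since Vmax cancels, v₂/v₁ = [S]₂(Km+[S]₁) / [S]₁(Km+[S]₂).
= 0.0361×(0.160+0.139) / (0.139×(0.160+0.0361)) = 0.01079/0.02726 = 0.396.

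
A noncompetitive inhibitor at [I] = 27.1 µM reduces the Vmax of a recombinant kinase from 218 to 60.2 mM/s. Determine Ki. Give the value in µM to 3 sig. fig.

Noncompetitive: Vmax,app = Vmax/α with α = 1 + [I]/Ki.
α = Vmax/Vmax,app = 218/60.2 = 3.621.
Since α = 1 + [I]/Ki, [I]/Ki = 3.621 − 1 = 2.621 and Ki = 27.1/2.621 = 10.3 µM.

10.3 µM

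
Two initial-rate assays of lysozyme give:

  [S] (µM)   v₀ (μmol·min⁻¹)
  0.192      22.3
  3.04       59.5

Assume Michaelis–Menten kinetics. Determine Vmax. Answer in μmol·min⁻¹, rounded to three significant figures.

67.0 μmol·min⁻¹

From v = Vmax[S]/(Km+[S]), each point gives Vmax = v(Km+[S])/[S].
Equating: 22.3(Km+0.192)/0.192 = 59.5(Km+3.04)/3.04.
116.1·Km + 22.3 = 19.57·Km + 59.5, so (116.1 − 19.57)·Km = 59.5 − 22.3.
Km = 37.20/96.57 = 0.385 µM; then Vmax = 22.3(0.385+0.192)/0.192 = 67.0 μmol·min⁻¹.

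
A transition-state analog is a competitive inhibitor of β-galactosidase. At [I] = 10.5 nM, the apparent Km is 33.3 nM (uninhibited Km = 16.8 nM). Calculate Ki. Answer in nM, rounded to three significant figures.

10.7 nM

Competitive: Km,app = α·Km with α = 1 + [I]/Ki.
α = Km,app/Km = 33.3/16.8 = 1.982.
Since α = 1 + [I]/Ki, [I]/Ki = 1.982 − 1 = 0.9821 and Ki = 10.5/0.9821 = 10.7 nM.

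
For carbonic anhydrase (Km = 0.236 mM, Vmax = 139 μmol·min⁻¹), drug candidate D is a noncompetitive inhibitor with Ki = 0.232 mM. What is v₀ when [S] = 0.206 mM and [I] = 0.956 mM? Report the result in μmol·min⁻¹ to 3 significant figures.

12.7 μmol·min⁻¹

With α = 1 + [I]/Ki = 1 + 0.956/0.232 = 5.121, the noncompetitive rate law is v = (Vmax/α)·[S] / (Km + [S]).
v = (139/5.121)×0.206 / (0.236 + 0.206) = 5.592/0.4420 = 12.7 μmol·min⁻¹.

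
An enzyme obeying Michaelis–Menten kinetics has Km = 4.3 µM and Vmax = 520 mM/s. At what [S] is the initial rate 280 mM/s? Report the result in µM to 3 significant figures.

Rearranging v = Vmax[S]/(Km+[S]) gives [S] = Km·v/(Vmax − v).
[S] = 4.3 × 280 / (520 − 280) = 1204/240.0 = 5.02 µM.

5.02 µM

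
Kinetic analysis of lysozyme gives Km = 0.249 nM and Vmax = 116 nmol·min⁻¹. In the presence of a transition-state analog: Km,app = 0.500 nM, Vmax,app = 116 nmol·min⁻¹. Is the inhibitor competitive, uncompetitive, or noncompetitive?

Km increases (0.249 → 0.500 nM) while Vmax is unchanged — the hallmark of competitive inhibition.

competitive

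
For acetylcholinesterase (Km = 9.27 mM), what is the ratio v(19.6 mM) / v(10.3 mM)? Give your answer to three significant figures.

The fractional saturations are [S]/(Km+[S]) = 10.3/19.57 = 0.5263 and 19.6/28.87 = 0.6789.
v₂/v₁ is just their ratio: 0.6789/0.5263 = 1.29.

1.29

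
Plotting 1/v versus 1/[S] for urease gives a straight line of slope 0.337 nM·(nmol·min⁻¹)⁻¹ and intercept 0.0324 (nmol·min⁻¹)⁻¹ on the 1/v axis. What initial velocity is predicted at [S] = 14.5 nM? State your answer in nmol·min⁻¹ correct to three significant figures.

The y-intercept is 1/Vmax, so Vmax = 1/0.0324 = 30.9 nmol·min⁻¹.
The slope is Km/Vmax, so Km = 0.337 × 30.9 = 10.4 nM.
Then v = 30.9 × 14.5/(10.4 + 14.5) = 18.0 nmol·min⁻¹.

18.0 nmol·min⁻¹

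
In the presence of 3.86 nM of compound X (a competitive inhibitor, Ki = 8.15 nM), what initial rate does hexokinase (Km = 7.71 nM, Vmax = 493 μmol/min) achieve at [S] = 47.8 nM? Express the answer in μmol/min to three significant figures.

With α = 1 + [I]/Ki = 1 + 3.86/8.15 = 1.474, the competitive rate law is v = Vmax[S] / (αKm + [S]).
v = 493×47.8 / (1.474×7.71 + 47.8) = 23570/59.16 = 398 μmol/min.

398 μmol/min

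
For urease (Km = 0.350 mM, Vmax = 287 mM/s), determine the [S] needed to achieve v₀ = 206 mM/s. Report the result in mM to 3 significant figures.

0.890 mM

The required fractional saturation is v/Vmax = 206/287 = 0.7178.
Then [S]/(Km+[S]) = 0.7178 ⇒ [S] = 0.350 × 0.7178/(1 − 0.7178) = 0.890 mM.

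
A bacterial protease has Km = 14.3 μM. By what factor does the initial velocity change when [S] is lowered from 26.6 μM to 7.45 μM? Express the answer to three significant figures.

0.527

Since Vmax cancels, v₂/v₁ = [S]₂(Km+[S]₁) / [S]₁(Km+[S]₂).
= 7.45×(14.3+26.6) / (26.6×(14.3+7.45)) = 304.7/578.6 = 0.527.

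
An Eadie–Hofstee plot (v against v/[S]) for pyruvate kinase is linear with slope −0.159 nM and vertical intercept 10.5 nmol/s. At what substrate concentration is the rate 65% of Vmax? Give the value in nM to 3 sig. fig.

0.295 nM

The Eadie–Hofstee slope gives Km = 0.159 nM (slope = −Km).
v/Vmax = [S]/(Km+[S]) = 0.65 ⇒ [S] = Km·0.65/(1−0.65) = 0.159 × 1.857 = 0.295 nM.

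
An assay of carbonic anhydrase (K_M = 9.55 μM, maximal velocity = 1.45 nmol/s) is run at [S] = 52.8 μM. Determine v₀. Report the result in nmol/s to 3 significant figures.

v = Vmax·[S]/(Km + [S]) = 1.45 × 52.8 / (9.55 + 52.8)
  = 76.56 / 62.35 = 1.23 nmol/s.

1.23 nmol/s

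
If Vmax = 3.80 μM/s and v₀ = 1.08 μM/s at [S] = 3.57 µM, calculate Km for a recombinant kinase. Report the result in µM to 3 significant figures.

v/Vmax = 1.08/3.80 = 0.2842 = [S]/(Km+[S]).
So Km + [S] = [S]/0.2842 = 12.56 µM, giving Km = 12.56 − 3.57 = 8.99 µM.

8.99 µM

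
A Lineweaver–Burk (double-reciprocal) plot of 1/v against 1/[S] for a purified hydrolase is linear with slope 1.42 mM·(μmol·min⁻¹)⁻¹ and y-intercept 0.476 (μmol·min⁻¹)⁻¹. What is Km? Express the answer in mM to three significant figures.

2.98 mM

y-intercept = 1/Vmax ⇒ Vmax = 2.10 μmol·min⁻¹; slope = Km/Vmax ⇒ Km = slope × Vmax.
Km = 1.42 × 2.10 = 2.98 mM.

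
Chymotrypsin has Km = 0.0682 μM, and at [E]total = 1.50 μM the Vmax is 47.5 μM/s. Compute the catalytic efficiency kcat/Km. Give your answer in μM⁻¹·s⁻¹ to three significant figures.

464 μM⁻¹·s⁻¹

kcat = Vmax/[E]total = 47.5/1.50 = 31.7 s⁻¹.
kcat/Km = 31.7/0.0682 = 464 μM⁻¹·s⁻¹.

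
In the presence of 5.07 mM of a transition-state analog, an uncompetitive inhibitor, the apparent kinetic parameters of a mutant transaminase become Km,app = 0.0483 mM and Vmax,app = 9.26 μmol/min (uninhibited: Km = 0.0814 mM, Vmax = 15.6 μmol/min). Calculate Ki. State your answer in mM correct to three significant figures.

7.41 mM

Uncompetitive: Vmax,app = Vmax/α (and Km,app = Km/α) with α = 1 + [I]/Ki.
α = Vmax/Vmax,app = 15.6/9.26 = 1.685.
Since α = 1 + [I]/Ki, [I]/Ki = 1.685 − 1 = 0.6847 and Ki = 5.07/0.6847 = 7.41 mM.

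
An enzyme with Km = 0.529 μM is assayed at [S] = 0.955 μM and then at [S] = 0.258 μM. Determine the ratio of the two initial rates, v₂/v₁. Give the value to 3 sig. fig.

The fractional saturations are [S]/(Km+[S]) = 0.955/1.484 = 0.6435 and 0.258/0.7870 = 0.3278.
v₂/v₁ is just their ratio: 0.3278/0.6435 = 0.509.

0.509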